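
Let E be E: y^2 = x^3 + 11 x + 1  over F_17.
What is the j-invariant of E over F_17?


Delta = -16(4 a^3 + 27 b^2) mod 17 = 13
-1728 * (4 a)^3 = -1728 * (4*11)^3 mod 17 = 16
j = 16 * 13^(-1) mod 17 = 13

j = 13 (mod 17)


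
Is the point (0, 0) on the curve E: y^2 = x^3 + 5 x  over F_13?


Check whether y^2 = x^3 + 5 x + 0 (mod 13) for (x, y) = (0, 0).
LHS: y^2 = 0^2 mod 13 = 0
RHS: x^3 + 5 x + 0 = 0^3 + 5*0 + 0 mod 13 = 0
LHS = RHS

Yes, on the curve


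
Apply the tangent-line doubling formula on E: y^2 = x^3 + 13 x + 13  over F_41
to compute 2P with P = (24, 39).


Doubling: s = (3 x1^2 + a) / (2 y1)
s = (3*24^2 + 13) / (2*39) mod 41 = 26
x3 = s^2 - 2 x1 mod 41 = 26^2 - 2*24 = 13
y3 = s (x1 - x3) - y1 mod 41 = 26 * (24 - 13) - 39 = 1

2P = (13, 1)


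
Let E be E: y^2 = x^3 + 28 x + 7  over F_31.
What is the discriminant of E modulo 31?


4 a^3 + 27 b^2 = 4*28^3 + 27*7^2 = 87808 + 1323 = 89131
Delta = -16 * (89131) = -1426096
Delta mod 31 = 28

Delta = 28 (mod 31)


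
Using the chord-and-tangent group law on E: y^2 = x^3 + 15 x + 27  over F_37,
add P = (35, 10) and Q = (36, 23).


P != Q, so use the chord formula.
s = (y2 - y1) / (x2 - x1) = (13) / (1) mod 37 = 13
x3 = s^2 - x1 - x2 mod 37 = 13^2 - 35 - 36 = 24
y3 = s (x1 - x3) - y1 mod 37 = 13 * (35 - 24) - 10 = 22

P + Q = (24, 22)


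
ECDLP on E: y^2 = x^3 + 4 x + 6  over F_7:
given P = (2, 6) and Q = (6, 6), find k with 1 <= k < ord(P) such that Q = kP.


Enumerate multiples of P until we hit Q = (6, 6):
  1P = (2, 6)
  2P = (4, 3)
  3P = (5, 2)
  4P = (1, 2)
  5P = (6, 6)
Match found at i = 5.

k = 5


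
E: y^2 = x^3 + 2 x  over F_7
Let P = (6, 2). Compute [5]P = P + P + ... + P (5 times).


k = 5 = 101_2 (binary, LSB first: 101)
Double-and-add from P = (6, 2):
  bit 0 = 1: acc = O + (6, 2) = (6, 2)
  bit 1 = 0: acc unchanged = (6, 2)
  bit 2 = 1: acc = (6, 2) + (0, 0) = (5, 3)

5P = (5, 3)


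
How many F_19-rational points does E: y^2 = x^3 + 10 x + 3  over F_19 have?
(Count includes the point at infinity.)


For each x in F_19, count y with y^2 = x^3 + 10 x + 3 mod 19:
  x = 5: RHS = 7, y in [8, 11]  -> 2 point(s)
  x = 7: RHS = 17, y in [6, 13]  -> 2 point(s)
  x = 8: RHS = 6, y in [5, 14]  -> 2 point(s)
  x = 9: RHS = 5, y in [9, 10]  -> 2 point(s)
  x = 10: RHS = 1, y in [1, 18]  -> 2 point(s)
  x = 11: RHS = 0, y in [0]  -> 1 point(s)
  x = 18: RHS = 11, y in [7, 12]  -> 2 point(s)
Affine points: 13. Add the point at infinity: total = 14.

#E(F_19) = 14


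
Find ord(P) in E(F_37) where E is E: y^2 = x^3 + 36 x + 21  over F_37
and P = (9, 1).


Compute successive multiples of P until we hit O:
  1P = (9, 1)
  2P = (8, 9)
  3P = (10, 7)
  4P = (17, 25)
  5P = (20, 3)
  6P = (1, 24)
  7P = (0, 24)
  8P = (19, 4)
  ... (continuing to 49P)
  49P = O

ord(P) = 49


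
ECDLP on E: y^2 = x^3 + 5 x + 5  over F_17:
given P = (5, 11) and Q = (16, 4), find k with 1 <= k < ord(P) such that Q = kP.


Enumerate multiples of P until we hit Q = (16, 4):
  1P = (5, 11)
  2P = (8, 9)
  3P = (12, 5)
  4P = (16, 13)
  5P = (15, 15)
  6P = (6, 9)
  7P = (10, 16)
  8P = (3, 8)
  9P = (7, 3)
  10P = (4, 2)
  11P = (4, 15)
  12P = (7, 14)
  13P = (3, 9)
  14P = (10, 1)
  15P = (6, 8)
  16P = (15, 2)
  17P = (16, 4)
Match found at i = 17.

k = 17


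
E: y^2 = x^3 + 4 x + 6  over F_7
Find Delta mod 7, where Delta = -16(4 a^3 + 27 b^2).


4 a^3 + 27 b^2 = 4*4^3 + 27*6^2 = 256 + 972 = 1228
Delta = -16 * (1228) = -19648
Delta mod 7 = 1

Delta = 1 (mod 7)


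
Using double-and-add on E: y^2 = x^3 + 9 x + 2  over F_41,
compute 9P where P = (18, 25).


k = 9 = 1001_2 (binary, LSB first: 1001)
Double-and-add from P = (18, 25):
  bit 0 = 1: acc = O + (18, 25) = (18, 25)
  bit 1 = 0: acc unchanged = (18, 25)
  bit 2 = 0: acc unchanged = (18, 25)
  bit 3 = 1: acc = (18, 25) + (28, 36) = (4, 15)

9P = (4, 15)


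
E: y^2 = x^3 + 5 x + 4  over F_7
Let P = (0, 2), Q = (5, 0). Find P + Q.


P != Q, so use the chord formula.
s = (y2 - y1) / (x2 - x1) = (5) / (5) mod 7 = 1
x3 = s^2 - x1 - x2 mod 7 = 1^2 - 0 - 5 = 3
y3 = s (x1 - x3) - y1 mod 7 = 1 * (0 - 3) - 2 = 2

P + Q = (3, 2)


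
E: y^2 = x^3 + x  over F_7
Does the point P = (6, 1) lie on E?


Check whether y^2 = x^3 + 1 x + 0 (mod 7) for (x, y) = (6, 1).
LHS: y^2 = 1^2 mod 7 = 1
RHS: x^3 + 1 x + 0 = 6^3 + 1*6 + 0 mod 7 = 5
LHS != RHS

No, not on the curve


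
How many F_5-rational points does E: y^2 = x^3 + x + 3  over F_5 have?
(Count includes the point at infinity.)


For each x in F_5, count y with y^2 = x^3 + 1 x + 3 mod 5:
  x = 1: RHS = 0, y in [0]  -> 1 point(s)
  x = 4: RHS = 1, y in [1, 4]  -> 2 point(s)
Affine points: 3. Add the point at infinity: total = 4.

#E(F_5) = 4


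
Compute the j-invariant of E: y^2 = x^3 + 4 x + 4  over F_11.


Delta = -16(4 a^3 + 27 b^2) mod 11 = 3
-1728 * (4 a)^3 = -1728 * (4*4)^3 mod 11 = 7
j = 7 * 3^(-1) mod 11 = 6

j = 6 (mod 11)


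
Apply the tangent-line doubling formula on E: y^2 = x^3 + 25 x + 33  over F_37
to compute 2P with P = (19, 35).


Doubling: s = (3 x1^2 + a) / (2 y1)
s = (3*19^2 + 25) / (2*35) mod 37 = 19
x3 = s^2 - 2 x1 mod 37 = 19^2 - 2*19 = 27
y3 = s (x1 - x3) - y1 mod 37 = 19 * (19 - 27) - 35 = 35

2P = (27, 35)


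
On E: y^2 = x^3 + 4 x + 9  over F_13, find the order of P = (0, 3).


Compute successive multiples of P until we hit O:
  1P = (0, 3)
  2P = (12, 2)
  3P = (2, 8)
  4P = (1, 1)
  5P = (3, 3)
  6P = (10, 10)
  7P = (7, 9)
  8P = (7, 4)
  ... (continuing to 15P)
  15P = O

ord(P) = 15


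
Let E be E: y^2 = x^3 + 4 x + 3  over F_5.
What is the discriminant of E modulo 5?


4 a^3 + 27 b^2 = 4*4^3 + 27*3^2 = 256 + 243 = 499
Delta = -16 * (499) = -7984
Delta mod 5 = 1

Delta = 1 (mod 5)


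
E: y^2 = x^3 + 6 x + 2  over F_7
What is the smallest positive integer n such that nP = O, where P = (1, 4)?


Compute successive multiples of P until we hit O:
  1P = (1, 4)
  2P = (2, 1)
  3P = (6, 4)
  4P = (0, 3)
  5P = (0, 4)
  6P = (6, 3)
  7P = (2, 6)
  8P = (1, 3)
  ... (continuing to 9P)
  9P = O

ord(P) = 9


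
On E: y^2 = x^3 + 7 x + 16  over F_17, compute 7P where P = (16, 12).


k = 7 = 111_2 (binary, LSB first: 111)
Double-and-add from P = (16, 12):
  bit 0 = 1: acc = O + (16, 12) = (16, 12)
  bit 1 = 1: acc = (16, 12) + (3, 9) = (6, 6)
  bit 2 = 1: acc = (6, 6) + (11, 8) = (9, 3)

7P = (9, 3)


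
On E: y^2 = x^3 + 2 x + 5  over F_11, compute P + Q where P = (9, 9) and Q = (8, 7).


P != Q, so use the chord formula.
s = (y2 - y1) / (x2 - x1) = (9) / (10) mod 11 = 2
x3 = s^2 - x1 - x2 mod 11 = 2^2 - 9 - 8 = 9
y3 = s (x1 - x3) - y1 mod 11 = 2 * (9 - 9) - 9 = 2

P + Q = (9, 2)


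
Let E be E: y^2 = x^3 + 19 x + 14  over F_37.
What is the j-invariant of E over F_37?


Delta = -16(4 a^3 + 27 b^2) mod 37 = 13
-1728 * (4 a)^3 = -1728 * (4*19)^3 mod 37 = 14
j = 14 * 13^(-1) mod 37 = 21

j = 21 (mod 37)


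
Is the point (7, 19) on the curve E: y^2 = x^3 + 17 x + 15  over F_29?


Check whether y^2 = x^3 + 17 x + 15 (mod 29) for (x, y) = (7, 19).
LHS: y^2 = 19^2 mod 29 = 13
RHS: x^3 + 17 x + 15 = 7^3 + 17*7 + 15 mod 29 = 13
LHS = RHS

Yes, on the curve


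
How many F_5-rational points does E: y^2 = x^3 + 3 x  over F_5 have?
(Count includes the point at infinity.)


For each x in F_5, count y with y^2 = x^3 + 3 x + 0 mod 5:
  x = 0: RHS = 0, y in [0]  -> 1 point(s)
  x = 1: RHS = 4, y in [2, 3]  -> 2 point(s)
  x = 2: RHS = 4, y in [2, 3]  -> 2 point(s)
  x = 3: RHS = 1, y in [1, 4]  -> 2 point(s)
  x = 4: RHS = 1, y in [1, 4]  -> 2 point(s)
Affine points: 9. Add the point at infinity: total = 10.

#E(F_5) = 10


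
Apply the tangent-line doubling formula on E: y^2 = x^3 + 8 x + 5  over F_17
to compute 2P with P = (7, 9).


Doubling: s = (3 x1^2 + a) / (2 y1)
s = (3*7^2 + 8) / (2*9) mod 17 = 2
x3 = s^2 - 2 x1 mod 17 = 2^2 - 2*7 = 7
y3 = s (x1 - x3) - y1 mod 17 = 2 * (7 - 7) - 9 = 8

2P = (7, 8)


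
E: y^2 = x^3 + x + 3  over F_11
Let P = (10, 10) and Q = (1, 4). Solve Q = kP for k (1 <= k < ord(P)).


Enumerate multiples of P until we hit Q = (1, 4):
  1P = (10, 10)
  2P = (6, 4)
  3P = (0, 5)
  4P = (4, 4)
  5P = (9, 2)
  6P = (1, 7)
  7P = (5, 10)
  8P = (7, 1)
  9P = (3, 0)
  10P = (7, 10)
  11P = (5, 1)
  12P = (1, 4)
Match found at i = 12.

k = 12


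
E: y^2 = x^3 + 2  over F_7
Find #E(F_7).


For each x in F_7, count y with y^2 = x^3 + 0 x + 2 mod 7:
  x = 0: RHS = 2, y in [3, 4]  -> 2 point(s)
  x = 3: RHS = 1, y in [1, 6]  -> 2 point(s)
  x = 5: RHS = 1, y in [1, 6]  -> 2 point(s)
  x = 6: RHS = 1, y in [1, 6]  -> 2 point(s)
Affine points: 8. Add the point at infinity: total = 9.

#E(F_7) = 9


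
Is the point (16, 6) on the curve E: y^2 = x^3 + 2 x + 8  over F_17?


Check whether y^2 = x^3 + 2 x + 8 (mod 17) for (x, y) = (16, 6).
LHS: y^2 = 6^2 mod 17 = 2
RHS: x^3 + 2 x + 8 = 16^3 + 2*16 + 8 mod 17 = 5
LHS != RHS

No, not on the curve


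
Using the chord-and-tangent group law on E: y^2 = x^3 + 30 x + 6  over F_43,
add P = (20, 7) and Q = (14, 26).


P != Q, so use the chord formula.
s = (y2 - y1) / (x2 - x1) = (19) / (37) mod 43 = 4
x3 = s^2 - x1 - x2 mod 43 = 4^2 - 20 - 14 = 25
y3 = s (x1 - x3) - y1 mod 43 = 4 * (20 - 25) - 7 = 16

P + Q = (25, 16)


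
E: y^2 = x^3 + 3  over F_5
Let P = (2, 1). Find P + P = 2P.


Doubling: s = (3 x1^2 + a) / (2 y1)
s = (3*2^2 + 0) / (2*1) mod 5 = 1
x3 = s^2 - 2 x1 mod 5 = 1^2 - 2*2 = 2
y3 = s (x1 - x3) - y1 mod 5 = 1 * (2 - 2) - 1 = 4

2P = (2, 4)


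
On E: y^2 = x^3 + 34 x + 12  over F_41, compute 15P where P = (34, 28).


k = 15 = 1111_2 (binary, LSB first: 1111)
Double-and-add from P = (34, 28):
  bit 0 = 1: acc = O + (34, 28) = (34, 28)
  bit 1 = 1: acc = (34, 28) + (10, 32) = (5, 15)
  bit 2 = 1: acc = (5, 15) + (12, 37) = (23, 28)
  bit 3 = 1: acc = (23, 28) + (25, 13) = (39, 10)

15P = (39, 10)


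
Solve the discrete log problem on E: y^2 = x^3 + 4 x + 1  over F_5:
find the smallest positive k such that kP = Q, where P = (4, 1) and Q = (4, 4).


Enumerate multiples of P until we hit Q = (4, 4):
  1P = (4, 1)
  2P = (3, 0)
  3P = (4, 4)
Match found at i = 3.

k = 3


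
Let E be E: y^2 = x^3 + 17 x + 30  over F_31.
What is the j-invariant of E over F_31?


Delta = -16(4 a^3 + 27 b^2) mod 31 = 3
-1728 * (4 a)^3 = -1728 * (4*17)^3 mod 31 = 23
j = 23 * 3^(-1) mod 31 = 18

j = 18 (mod 31)


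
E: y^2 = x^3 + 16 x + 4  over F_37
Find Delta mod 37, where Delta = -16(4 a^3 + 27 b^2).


4 a^3 + 27 b^2 = 4*16^3 + 27*4^2 = 16384 + 432 = 16816
Delta = -16 * (16816) = -269056
Delta mod 37 = 8

Delta = 8 (mod 37)


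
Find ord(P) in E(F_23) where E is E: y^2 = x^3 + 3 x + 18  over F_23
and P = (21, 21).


Compute successive multiples of P until we hit O:
  1P = (21, 21)
  2P = (8, 5)
  3P = (3, 10)
  4P = (2, 20)
  5P = (13, 0)
  6P = (2, 3)
  7P = (3, 13)
  8P = (8, 18)
  ... (continuing to 10P)
  10P = O

ord(P) = 10


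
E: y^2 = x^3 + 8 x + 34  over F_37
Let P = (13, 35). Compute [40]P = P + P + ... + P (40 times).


k = 40 = 101000_2 (binary, LSB first: 000101)
Double-and-add from P = (13, 35):
  bit 0 = 0: acc unchanged = O
  bit 1 = 0: acc unchanged = O
  bit 2 = 0: acc unchanged = O
  bit 3 = 1: acc = O + (16, 15) = (16, 15)
  bit 4 = 0: acc unchanged = (16, 15)
  bit 5 = 1: acc = (16, 15) + (36, 5) = (13, 2)

40P = (13, 2)


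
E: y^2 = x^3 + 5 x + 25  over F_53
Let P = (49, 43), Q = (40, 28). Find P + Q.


P != Q, so use the chord formula.
s = (y2 - y1) / (x2 - x1) = (38) / (44) mod 53 = 37
x3 = s^2 - x1 - x2 mod 53 = 37^2 - 49 - 40 = 8
y3 = s (x1 - x3) - y1 mod 53 = 37 * (49 - 8) - 43 = 43

P + Q = (8, 43)


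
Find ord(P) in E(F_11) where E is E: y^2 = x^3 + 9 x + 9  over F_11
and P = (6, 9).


Compute successive multiples of P until we hit O:
  1P = (6, 9)
  2P = (0, 8)
  3P = (9, 7)
  4P = (5, 5)
  5P = (5, 6)
  6P = (9, 4)
  7P = (0, 3)
  8P = (6, 2)
  ... (continuing to 9P)
  9P = O

ord(P) = 9


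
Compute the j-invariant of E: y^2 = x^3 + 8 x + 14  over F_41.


Delta = -16(4 a^3 + 27 b^2) mod 41 = 25
-1728 * (4 a)^3 = -1728 * (4*8)^3 mod 41 = 28
j = 28 * 25^(-1) mod 41 = 29

j = 29 (mod 41)


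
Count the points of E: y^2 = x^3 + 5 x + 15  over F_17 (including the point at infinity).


For each x in F_17, count y with y^2 = x^3 + 5 x + 15 mod 17:
  x = 0: RHS = 15, y in [7, 10]  -> 2 point(s)
  x = 1: RHS = 4, y in [2, 15]  -> 2 point(s)
  x = 2: RHS = 16, y in [4, 13]  -> 2 point(s)
  x = 7: RHS = 2, y in [6, 11]  -> 2 point(s)
  x = 12: RHS = 1, y in [1, 16]  -> 2 point(s)
  x = 13: RHS = 16, y in [4, 13]  -> 2 point(s)
  x = 16: RHS = 9, y in [3, 14]  -> 2 point(s)
Affine points: 14. Add the point at infinity: total = 15.

#E(F_17) = 15


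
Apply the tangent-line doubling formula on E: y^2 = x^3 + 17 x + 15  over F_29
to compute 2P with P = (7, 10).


Doubling: s = (3 x1^2 + a) / (2 y1)
s = (3*7^2 + 17) / (2*10) mod 29 = 14
x3 = s^2 - 2 x1 mod 29 = 14^2 - 2*7 = 8
y3 = s (x1 - x3) - y1 mod 29 = 14 * (7 - 8) - 10 = 5

2P = (8, 5)


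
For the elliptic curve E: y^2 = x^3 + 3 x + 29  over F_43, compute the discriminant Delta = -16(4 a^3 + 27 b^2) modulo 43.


4 a^3 + 27 b^2 = 4*3^3 + 27*29^2 = 108 + 22707 = 22815
Delta = -16 * (22815) = -365040
Delta mod 43 = 30

Delta = 30 (mod 43)


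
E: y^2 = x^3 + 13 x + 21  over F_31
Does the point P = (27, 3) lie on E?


Check whether y^2 = x^3 + 13 x + 21 (mod 31) for (x, y) = (27, 3).
LHS: y^2 = 3^2 mod 31 = 9
RHS: x^3 + 13 x + 21 = 27^3 + 13*27 + 21 mod 31 = 29
LHS != RHS

No, not on the curve


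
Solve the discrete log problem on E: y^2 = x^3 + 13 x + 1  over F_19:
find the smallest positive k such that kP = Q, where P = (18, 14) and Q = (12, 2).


Enumerate multiples of P until we hit Q = (12, 2):
  1P = (18, 14)
  2P = (0, 18)
  3P = (17, 9)
  4P = (9, 12)
  5P = (8, 3)
  6P = (2, 15)
  7P = (16, 12)
  8P = (5, 18)
  9P = (7, 6)
  10P = (14, 1)
  11P = (13, 7)
  12P = (12, 2)
Match found at i = 12.

k = 12


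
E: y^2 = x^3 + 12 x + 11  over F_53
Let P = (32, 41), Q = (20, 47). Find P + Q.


P != Q, so use the chord formula.
s = (y2 - y1) / (x2 - x1) = (6) / (41) mod 53 = 26
x3 = s^2 - x1 - x2 mod 53 = 26^2 - 32 - 20 = 41
y3 = s (x1 - x3) - y1 mod 53 = 26 * (32 - 41) - 41 = 43

P + Q = (41, 43)


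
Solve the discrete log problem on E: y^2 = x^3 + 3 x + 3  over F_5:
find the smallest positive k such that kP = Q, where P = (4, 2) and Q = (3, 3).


Enumerate multiples of P until we hit Q = (3, 3):
  1P = (4, 2)
  2P = (3, 2)
  3P = (3, 3)
Match found at i = 3.

k = 3


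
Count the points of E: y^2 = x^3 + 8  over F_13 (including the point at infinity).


For each x in F_13, count y with y^2 = x^3 + 0 x + 8 mod 13:
  x = 1: RHS = 9, y in [3, 10]  -> 2 point(s)
  x = 2: RHS = 3, y in [4, 9]  -> 2 point(s)
  x = 3: RHS = 9, y in [3, 10]  -> 2 point(s)
  x = 5: RHS = 3, y in [4, 9]  -> 2 point(s)
  x = 6: RHS = 3, y in [4, 9]  -> 2 point(s)
  x = 7: RHS = 0, y in [0]  -> 1 point(s)
  x = 8: RHS = 0, y in [0]  -> 1 point(s)
  x = 9: RHS = 9, y in [3, 10]  -> 2 point(s)
  x = 11: RHS = 0, y in [0]  -> 1 point(s)
Affine points: 15. Add the point at infinity: total = 16.

#E(F_13) = 16


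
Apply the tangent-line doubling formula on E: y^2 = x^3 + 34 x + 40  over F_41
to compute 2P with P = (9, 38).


Doubling: s = (3 x1^2 + a) / (2 y1)
s = (3*9^2 + 34) / (2*38) mod 41 = 29
x3 = s^2 - 2 x1 mod 41 = 29^2 - 2*9 = 3
y3 = s (x1 - x3) - y1 mod 41 = 29 * (9 - 3) - 38 = 13

2P = (3, 13)


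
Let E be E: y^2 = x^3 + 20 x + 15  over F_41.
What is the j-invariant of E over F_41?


Delta = -16(4 a^3 + 27 b^2) mod 41 = 19
-1728 * (4 a)^3 = -1728 * (4*20)^3 mod 41 = 7
j = 7 * 19^(-1) mod 41 = 9

j = 9 (mod 41)


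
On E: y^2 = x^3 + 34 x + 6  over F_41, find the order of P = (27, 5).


Compute successive multiples of P until we hit O:
  1P = (27, 5)
  2P = (33, 40)
  3P = (23, 32)
  4P = (34, 32)
  5P = (25, 32)
  6P = (38, 0)
  7P = (25, 9)
  8P = (34, 9)
  ... (continuing to 12P)
  12P = O

ord(P) = 12


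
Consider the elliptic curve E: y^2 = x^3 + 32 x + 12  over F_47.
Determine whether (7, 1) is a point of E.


Check whether y^2 = x^3 + 32 x + 12 (mod 47) for (x, y) = (7, 1).
LHS: y^2 = 1^2 mod 47 = 1
RHS: x^3 + 32 x + 12 = 7^3 + 32*7 + 12 mod 47 = 15
LHS != RHS

No, not on the curve


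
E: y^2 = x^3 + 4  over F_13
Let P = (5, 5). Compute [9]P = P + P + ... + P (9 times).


k = 9 = 1001_2 (binary, LSB first: 1001)
Double-and-add from P = (5, 5):
  bit 0 = 1: acc = O + (5, 5) = (5, 5)
  bit 1 = 0: acc unchanged = (5, 5)
  bit 2 = 0: acc unchanged = (5, 5)
  bit 3 = 1: acc = (5, 5) + (12, 9) = (8, 10)

9P = (8, 10)


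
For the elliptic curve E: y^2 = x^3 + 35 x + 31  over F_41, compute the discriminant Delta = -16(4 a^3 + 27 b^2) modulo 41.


4 a^3 + 27 b^2 = 4*35^3 + 27*31^2 = 171500 + 25947 = 197447
Delta = -16 * (197447) = -3159152
Delta mod 41 = 21

Delta = 21 (mod 41)


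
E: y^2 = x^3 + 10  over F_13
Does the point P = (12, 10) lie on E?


Check whether y^2 = x^3 + 0 x + 10 (mod 13) for (x, y) = (12, 10).
LHS: y^2 = 10^2 mod 13 = 9
RHS: x^3 + 0 x + 10 = 12^3 + 0*12 + 10 mod 13 = 9
LHS = RHS

Yes, on the curve


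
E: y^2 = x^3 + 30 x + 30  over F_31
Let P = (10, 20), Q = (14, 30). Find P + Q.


P != Q, so use the chord formula.
s = (y2 - y1) / (x2 - x1) = (10) / (4) mod 31 = 18
x3 = s^2 - x1 - x2 mod 31 = 18^2 - 10 - 14 = 21
y3 = s (x1 - x3) - y1 mod 31 = 18 * (10 - 21) - 20 = 30

P + Q = (21, 30)


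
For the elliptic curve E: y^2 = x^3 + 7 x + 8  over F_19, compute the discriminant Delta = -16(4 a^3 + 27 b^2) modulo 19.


4 a^3 + 27 b^2 = 4*7^3 + 27*8^2 = 1372 + 1728 = 3100
Delta = -16 * (3100) = -49600
Delta mod 19 = 9

Delta = 9 (mod 19)


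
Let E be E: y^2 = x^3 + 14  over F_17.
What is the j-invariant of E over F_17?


Delta = -16(4 a^3 + 27 b^2) mod 17 = 5
-1728 * (4 a)^3 = -1728 * (4*0)^3 mod 17 = 0
j = 0 * 5^(-1) mod 17 = 0

j = 0 (mod 17)


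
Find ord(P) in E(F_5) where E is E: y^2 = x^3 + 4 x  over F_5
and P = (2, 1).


Compute successive multiples of P until we hit O:
  1P = (2, 1)
  2P = (0, 0)
  3P = (2, 4)
  4P = O

ord(P) = 4


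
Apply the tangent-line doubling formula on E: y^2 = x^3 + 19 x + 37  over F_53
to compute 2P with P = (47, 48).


Doubling: s = (3 x1^2 + a) / (2 y1)
s = (3*47^2 + 19) / (2*48) mod 53 = 35
x3 = s^2 - 2 x1 mod 53 = 35^2 - 2*47 = 18
y3 = s (x1 - x3) - y1 mod 53 = 35 * (47 - 18) - 48 = 13

2P = (18, 13)


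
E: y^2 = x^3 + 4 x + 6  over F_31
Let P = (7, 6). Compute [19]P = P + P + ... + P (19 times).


k = 19 = 10011_2 (binary, LSB first: 11001)
Double-and-add from P = (7, 6):
  bit 0 = 1: acc = O + (7, 6) = (7, 6)
  bit 1 = 1: acc = (7, 6) + (24, 10) = (14, 27)
  bit 2 = 0: acc unchanged = (14, 27)
  bit 3 = 0: acc unchanged = (14, 27)
  bit 4 = 1: acc = (14, 27) + (25, 13) = (30, 30)

19P = (30, 30)


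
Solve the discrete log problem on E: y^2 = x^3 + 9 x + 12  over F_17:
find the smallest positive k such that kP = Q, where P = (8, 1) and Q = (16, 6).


Enumerate multiples of P until we hit Q = (16, 6):
  1P = (8, 1)
  2P = (16, 11)
  3P = (2, 15)
  4P = (3, 10)
  5P = (14, 3)
  6P = (14, 14)
  7P = (3, 7)
  8P = (2, 2)
  9P = (16, 6)
Match found at i = 9.

k = 9


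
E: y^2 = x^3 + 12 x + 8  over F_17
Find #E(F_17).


For each x in F_17, count y with y^2 = x^3 + 12 x + 8 mod 17:
  x = 0: RHS = 8, y in [5, 12]  -> 2 point(s)
  x = 1: RHS = 4, y in [2, 15]  -> 2 point(s)
  x = 4: RHS = 1, y in [1, 16]  -> 2 point(s)
  x = 8: RHS = 4, y in [2, 15]  -> 2 point(s)
  x = 11: RHS = 9, y in [3, 14]  -> 2 point(s)
  x = 13: RHS = 15, y in [7, 10]  -> 2 point(s)
  x = 14: RHS = 13, y in [8, 9]  -> 2 point(s)
Affine points: 14. Add the point at infinity: total = 15.

#E(F_17) = 15


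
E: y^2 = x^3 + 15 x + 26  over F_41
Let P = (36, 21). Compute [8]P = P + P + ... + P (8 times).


k = 8 = 1000_2 (binary, LSB first: 0001)
Double-and-add from P = (36, 21):
  bit 0 = 0: acc unchanged = O
  bit 1 = 0: acc unchanged = O
  bit 2 = 0: acc unchanged = O
  bit 3 = 1: acc = O + (11, 28) = (11, 28)

8P = (11, 28)


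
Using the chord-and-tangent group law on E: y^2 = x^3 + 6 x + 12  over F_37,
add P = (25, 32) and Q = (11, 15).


P != Q, so use the chord formula.
s = (y2 - y1) / (x2 - x1) = (20) / (23) mod 37 = 25
x3 = s^2 - x1 - x2 mod 37 = 25^2 - 25 - 11 = 34
y3 = s (x1 - x3) - y1 mod 37 = 25 * (25 - 34) - 32 = 2

P + Q = (34, 2)


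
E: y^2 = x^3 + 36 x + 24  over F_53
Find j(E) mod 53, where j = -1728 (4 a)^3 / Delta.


Delta = -16(4 a^3 + 27 b^2) mod 53 = 39
-1728 * (4 a)^3 = -1728 * (4*36)^3 mod 53 = 39
j = 39 * 39^(-1) mod 53 = 1

j = 1 (mod 53)


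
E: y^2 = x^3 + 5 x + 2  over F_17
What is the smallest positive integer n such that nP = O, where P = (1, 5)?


Compute successive multiples of P until we hit O:
  1P = (1, 5)
  2P = (0, 6)
  3P = (0, 11)
  4P = (1, 12)
  5P = O

ord(P) = 5


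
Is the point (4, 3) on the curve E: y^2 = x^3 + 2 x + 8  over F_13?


Check whether y^2 = x^3 + 2 x + 8 (mod 13) for (x, y) = (4, 3).
LHS: y^2 = 3^2 mod 13 = 9
RHS: x^3 + 2 x + 8 = 4^3 + 2*4 + 8 mod 13 = 2
LHS != RHS

No, not on the curve


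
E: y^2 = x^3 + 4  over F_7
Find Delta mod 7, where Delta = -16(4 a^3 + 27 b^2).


4 a^3 + 27 b^2 = 4*0^3 + 27*4^2 = 0 + 432 = 432
Delta = -16 * (432) = -6912
Delta mod 7 = 4

Delta = 4 (mod 7)


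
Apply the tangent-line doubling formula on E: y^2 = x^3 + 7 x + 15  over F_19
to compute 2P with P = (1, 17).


Doubling: s = (3 x1^2 + a) / (2 y1)
s = (3*1^2 + 7) / (2*17) mod 19 = 7
x3 = s^2 - 2 x1 mod 19 = 7^2 - 2*1 = 9
y3 = s (x1 - x3) - y1 mod 19 = 7 * (1 - 9) - 17 = 3

2P = (9, 3)


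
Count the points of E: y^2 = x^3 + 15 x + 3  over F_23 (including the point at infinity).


For each x in F_23, count y with y^2 = x^3 + 15 x + 3 mod 23:
  x = 0: RHS = 3, y in [7, 16]  -> 2 point(s)
  x = 2: RHS = 18, y in [8, 15]  -> 2 point(s)
  x = 3: RHS = 6, y in [11, 12]  -> 2 point(s)
  x = 4: RHS = 12, y in [9, 14]  -> 2 point(s)
  x = 9: RHS = 16, y in [4, 19]  -> 2 point(s)
  x = 10: RHS = 3, y in [7, 16]  -> 2 point(s)
  x = 11: RHS = 4, y in [2, 21]  -> 2 point(s)
  x = 12: RHS = 2, y in [5, 18]  -> 2 point(s)
  x = 13: RHS = 3, y in [7, 16]  -> 2 point(s)
  x = 14: RHS = 13, y in [6, 17]  -> 2 point(s)
  x = 20: RHS = 0, y in [0]  -> 1 point(s)
Affine points: 21. Add the point at infinity: total = 22.

#E(F_23) = 22


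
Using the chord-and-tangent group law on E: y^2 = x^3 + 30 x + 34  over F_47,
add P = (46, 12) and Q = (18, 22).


P != Q, so use the chord formula.
s = (y2 - y1) / (x2 - x1) = (10) / (19) mod 47 = 3
x3 = s^2 - x1 - x2 mod 47 = 3^2 - 46 - 18 = 39
y3 = s (x1 - x3) - y1 mod 47 = 3 * (46 - 39) - 12 = 9

P + Q = (39, 9)


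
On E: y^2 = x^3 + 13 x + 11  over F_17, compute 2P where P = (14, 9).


k = 2 = 10_2 (binary, LSB first: 01)
Double-and-add from P = (14, 9):
  bit 0 = 0: acc unchanged = O
  bit 1 = 1: acc = O + (8, 10) = (8, 10)

2P = (8, 10)


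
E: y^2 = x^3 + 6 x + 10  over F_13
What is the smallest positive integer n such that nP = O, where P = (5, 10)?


Compute successive multiples of P until we hit O:
  1P = (5, 10)
  2P = (0, 7)
  3P = (12, 4)
  4P = (10, 11)
  5P = (10, 2)
  6P = (12, 9)
  7P = (0, 6)
  8P = (5, 3)
  ... (continuing to 9P)
  9P = O

ord(P) = 9


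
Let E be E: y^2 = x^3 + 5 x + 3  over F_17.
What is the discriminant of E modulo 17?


4 a^3 + 27 b^2 = 4*5^3 + 27*3^2 = 500 + 243 = 743
Delta = -16 * (743) = -11888
Delta mod 17 = 12

Delta = 12 (mod 17)


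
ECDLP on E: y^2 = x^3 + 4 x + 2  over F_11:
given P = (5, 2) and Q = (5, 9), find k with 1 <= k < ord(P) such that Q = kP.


Enumerate multiples of P until we hit Q = (5, 9):
  1P = (5, 2)
  2P = (4, 4)
  3P = (6, 0)
  4P = (4, 7)
  5P = (5, 9)
Match found at i = 5.

k = 5


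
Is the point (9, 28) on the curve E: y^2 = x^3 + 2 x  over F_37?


Check whether y^2 = x^3 + 2 x + 0 (mod 37) for (x, y) = (9, 28).
LHS: y^2 = 28^2 mod 37 = 7
RHS: x^3 + 2 x + 0 = 9^3 + 2*9 + 0 mod 37 = 7
LHS = RHS

Yes, on the curve


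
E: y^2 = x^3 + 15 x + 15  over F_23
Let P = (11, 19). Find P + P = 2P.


Doubling: s = (3 x1^2 + a) / (2 y1)
s = (3*11^2 + 15) / (2*19) mod 23 = 16
x3 = s^2 - 2 x1 mod 23 = 16^2 - 2*11 = 4
y3 = s (x1 - x3) - y1 mod 23 = 16 * (11 - 4) - 19 = 1

2P = (4, 1)


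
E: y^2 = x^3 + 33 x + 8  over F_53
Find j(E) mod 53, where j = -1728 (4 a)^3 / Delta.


Delta = -16(4 a^3 + 27 b^2) mod 53 = 38
-1728 * (4 a)^3 = -1728 * (4*33)^3 mod 53 = 4
j = 4 * 38^(-1) mod 53 = 28

j = 28 (mod 53)


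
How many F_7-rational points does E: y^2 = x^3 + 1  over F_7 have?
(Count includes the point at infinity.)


For each x in F_7, count y with y^2 = x^3 + 0 x + 1 mod 7:
  x = 0: RHS = 1, y in [1, 6]  -> 2 point(s)
  x = 1: RHS = 2, y in [3, 4]  -> 2 point(s)
  x = 2: RHS = 2, y in [3, 4]  -> 2 point(s)
  x = 3: RHS = 0, y in [0]  -> 1 point(s)
  x = 4: RHS = 2, y in [3, 4]  -> 2 point(s)
  x = 5: RHS = 0, y in [0]  -> 1 point(s)
  x = 6: RHS = 0, y in [0]  -> 1 point(s)
Affine points: 11. Add the point at infinity: total = 12.

#E(F_7) = 12


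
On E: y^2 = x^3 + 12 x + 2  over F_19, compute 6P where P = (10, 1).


k = 6 = 110_2 (binary, LSB first: 011)
Double-and-add from P = (10, 1):
  bit 0 = 0: acc unchanged = O
  bit 1 = 1: acc = O + (15, 17) = (15, 17)
  bit 2 = 1: acc = (15, 17) + (5, 4) = (10, 18)

6P = (10, 18)


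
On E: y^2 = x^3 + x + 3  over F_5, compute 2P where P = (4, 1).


Doubling: s = (3 x1^2 + a) / (2 y1)
s = (3*4^2 + 1) / (2*1) mod 5 = 2
x3 = s^2 - 2 x1 mod 5 = 2^2 - 2*4 = 1
y3 = s (x1 - x3) - y1 mod 5 = 2 * (4 - 1) - 1 = 0

2P = (1, 0)


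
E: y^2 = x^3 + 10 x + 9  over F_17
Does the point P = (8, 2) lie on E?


Check whether y^2 = x^3 + 10 x + 9 (mod 17) for (x, y) = (8, 2).
LHS: y^2 = 2^2 mod 17 = 4
RHS: x^3 + 10 x + 9 = 8^3 + 10*8 + 9 mod 17 = 6
LHS != RHS

No, not on the curve


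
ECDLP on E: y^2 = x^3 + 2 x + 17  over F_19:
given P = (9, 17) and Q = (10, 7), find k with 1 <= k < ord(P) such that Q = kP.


Enumerate multiples of P until we hit Q = (10, 7):
  1P = (9, 17)
  2P = (6, 13)
  3P = (10, 7)
Match found at i = 3.

k = 3


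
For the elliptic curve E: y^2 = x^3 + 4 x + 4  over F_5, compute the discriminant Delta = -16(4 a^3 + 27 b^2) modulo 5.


4 a^3 + 27 b^2 = 4*4^3 + 27*4^2 = 256 + 432 = 688
Delta = -16 * (688) = -11008
Delta mod 5 = 2

Delta = 2 (mod 5)


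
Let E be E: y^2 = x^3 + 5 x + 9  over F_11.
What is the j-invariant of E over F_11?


Delta = -16(4 a^3 + 27 b^2) mod 11 = 7
-1728 * (4 a)^3 = -1728 * (4*5)^3 mod 11 = 8
j = 8 * 7^(-1) mod 11 = 9

j = 9 (mod 11)


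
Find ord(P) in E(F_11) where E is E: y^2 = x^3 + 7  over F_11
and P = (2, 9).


Compute successive multiples of P until we hit O:
  1P = (2, 9)
  2P = (5, 0)
  3P = (2, 2)
  4P = O

ord(P) = 4


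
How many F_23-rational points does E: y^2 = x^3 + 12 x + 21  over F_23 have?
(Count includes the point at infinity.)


For each x in F_23, count y with y^2 = x^3 + 12 x + 21 mod 23:
  x = 4: RHS = 18, y in [8, 15]  -> 2 point(s)
  x = 8: RHS = 8, y in [10, 13]  -> 2 point(s)
  x = 11: RHS = 12, y in [9, 14]  -> 2 point(s)
  x = 14: RHS = 12, y in [9, 14]  -> 2 point(s)
  x = 16: RHS = 8, y in [10, 13]  -> 2 point(s)
  x = 17: RHS = 9, y in [3, 20]  -> 2 point(s)
  x = 19: RHS = 1, y in [1, 22]  -> 2 point(s)
  x = 20: RHS = 4, y in [2, 21]  -> 2 point(s)
  x = 21: RHS = 12, y in [9, 14]  -> 2 point(s)
  x = 22: RHS = 8, y in [10, 13]  -> 2 point(s)
Affine points: 20. Add the point at infinity: total = 21.

#E(F_23) = 21


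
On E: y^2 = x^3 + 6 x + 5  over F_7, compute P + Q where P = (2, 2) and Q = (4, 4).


P != Q, so use the chord formula.
s = (y2 - y1) / (x2 - x1) = (2) / (2) mod 7 = 1
x3 = s^2 - x1 - x2 mod 7 = 1^2 - 2 - 4 = 2
y3 = s (x1 - x3) - y1 mod 7 = 1 * (2 - 2) - 2 = 5

P + Q = (2, 5)


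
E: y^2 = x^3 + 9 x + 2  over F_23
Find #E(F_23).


For each x in F_23, count y with y^2 = x^3 + 9 x + 2 mod 23:
  x = 0: RHS = 2, y in [5, 18]  -> 2 point(s)
  x = 1: RHS = 12, y in [9, 14]  -> 2 point(s)
  x = 11: RHS = 6, y in [11, 12]  -> 2 point(s)
  x = 13: RHS = 16, y in [4, 19]  -> 2 point(s)
  x = 15: RHS = 16, y in [4, 19]  -> 2 point(s)
  x = 17: RHS = 8, y in [10, 13]  -> 2 point(s)
  x = 18: RHS = 16, y in [4, 19]  -> 2 point(s)
Affine points: 14. Add the point at infinity: total = 15.

#E(F_23) = 15


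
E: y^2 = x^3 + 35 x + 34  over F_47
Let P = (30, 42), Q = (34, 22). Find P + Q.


P != Q, so use the chord formula.
s = (y2 - y1) / (x2 - x1) = (27) / (4) mod 47 = 42
x3 = s^2 - x1 - x2 mod 47 = 42^2 - 30 - 34 = 8
y3 = s (x1 - x3) - y1 mod 47 = 42 * (30 - 8) - 42 = 36

P + Q = (8, 36)


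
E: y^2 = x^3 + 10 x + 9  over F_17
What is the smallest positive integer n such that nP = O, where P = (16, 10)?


Compute successive multiples of P until we hit O:
  1P = (16, 10)
  2P = (0, 14)
  3P = (0, 3)
  4P = (16, 7)
  5P = O

ord(P) = 5


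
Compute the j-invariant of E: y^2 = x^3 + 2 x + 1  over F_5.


Delta = -16(4 a^3 + 27 b^2) mod 5 = 1
-1728 * (4 a)^3 = -1728 * (4*2)^3 mod 5 = 4
j = 4 * 1^(-1) mod 5 = 4

j = 4 (mod 5)


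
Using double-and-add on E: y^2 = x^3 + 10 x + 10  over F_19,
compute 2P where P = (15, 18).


k = 2 = 10_2 (binary, LSB first: 01)
Double-and-add from P = (15, 18):
  bit 0 = 0: acc unchanged = O
  bit 1 = 1: acc = O + (13, 0) = (13, 0)

2P = (13, 0)


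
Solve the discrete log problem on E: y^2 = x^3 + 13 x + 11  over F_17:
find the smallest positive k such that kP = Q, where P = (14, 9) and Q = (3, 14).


Enumerate multiples of P until we hit Q = (3, 14):
  1P = (14, 9)
  2P = (8, 10)
  3P = (4, 12)
  4P = (3, 3)
  5P = (1, 12)
  6P = (10, 11)
  7P = (6, 4)
  8P = (12, 5)
  9P = (12, 12)
  10P = (6, 13)
  11P = (10, 6)
  12P = (1, 5)
  13P = (3, 14)
Match found at i = 13.

k = 13


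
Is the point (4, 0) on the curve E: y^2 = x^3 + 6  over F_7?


Check whether y^2 = x^3 + 0 x + 6 (mod 7) for (x, y) = (4, 0).
LHS: y^2 = 0^2 mod 7 = 0
RHS: x^3 + 0 x + 6 = 4^3 + 0*4 + 6 mod 7 = 0
LHS = RHS

Yes, on the curve


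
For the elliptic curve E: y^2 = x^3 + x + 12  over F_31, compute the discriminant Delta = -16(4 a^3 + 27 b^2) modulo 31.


4 a^3 + 27 b^2 = 4*1^3 + 27*12^2 = 4 + 3888 = 3892
Delta = -16 * (3892) = -62272
Delta mod 31 = 7

Delta = 7 (mod 31)


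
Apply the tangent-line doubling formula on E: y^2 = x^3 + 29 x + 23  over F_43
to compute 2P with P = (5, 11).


Doubling: s = (3 x1^2 + a) / (2 y1)
s = (3*5^2 + 29) / (2*11) mod 43 = 36
x3 = s^2 - 2 x1 mod 43 = 36^2 - 2*5 = 39
y3 = s (x1 - x3) - y1 mod 43 = 36 * (5 - 39) - 11 = 12

2P = (39, 12)


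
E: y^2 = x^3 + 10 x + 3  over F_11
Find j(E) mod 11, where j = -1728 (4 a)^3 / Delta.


Delta = -16(4 a^3 + 27 b^2) mod 11 = 4
-1728 * (4 a)^3 = -1728 * (4*10)^3 mod 11 = 9
j = 9 * 4^(-1) mod 11 = 5

j = 5 (mod 11)


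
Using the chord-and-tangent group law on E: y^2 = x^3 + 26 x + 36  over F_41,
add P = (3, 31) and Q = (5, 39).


P != Q, so use the chord formula.
s = (y2 - y1) / (x2 - x1) = (8) / (2) mod 41 = 4
x3 = s^2 - x1 - x2 mod 41 = 4^2 - 3 - 5 = 8
y3 = s (x1 - x3) - y1 mod 41 = 4 * (3 - 8) - 31 = 31

P + Q = (8, 31)


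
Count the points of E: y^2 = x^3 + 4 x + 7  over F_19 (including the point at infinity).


For each x in F_19, count y with y^2 = x^3 + 4 x + 7 mod 19:
  x = 0: RHS = 7, y in [8, 11]  -> 2 point(s)
  x = 2: RHS = 4, y in [2, 17]  -> 2 point(s)
  x = 4: RHS = 11, y in [7, 12]  -> 2 point(s)
  x = 5: RHS = 0, y in [0]  -> 1 point(s)
  x = 6: RHS = 0, y in [0]  -> 1 point(s)
  x = 7: RHS = 17, y in [6, 13]  -> 2 point(s)
  x = 8: RHS = 0, y in [0]  -> 1 point(s)
  x = 12: RHS = 16, y in [4, 15]  -> 2 point(s)
  x = 16: RHS = 6, y in [5, 14]  -> 2 point(s)
Affine points: 15. Add the point at infinity: total = 16.

#E(F_19) = 16


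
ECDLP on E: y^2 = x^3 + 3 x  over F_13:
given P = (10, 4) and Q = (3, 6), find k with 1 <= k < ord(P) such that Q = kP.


Enumerate multiples of P until we hit Q = (3, 6):
  1P = (10, 4)
  2P = (3, 6)
Match found at i = 2.

k = 2


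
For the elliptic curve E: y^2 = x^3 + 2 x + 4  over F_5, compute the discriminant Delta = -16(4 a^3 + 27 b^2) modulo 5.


4 a^3 + 27 b^2 = 4*2^3 + 27*4^2 = 32 + 432 = 464
Delta = -16 * (464) = -7424
Delta mod 5 = 1

Delta = 1 (mod 5)


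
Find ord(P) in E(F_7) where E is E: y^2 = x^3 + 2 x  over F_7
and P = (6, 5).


Compute successive multiples of P until we hit O:
  1P = (6, 5)
  2P = (4, 3)
  3P = (5, 3)
  4P = (0, 0)
  5P = (5, 4)
  6P = (4, 4)
  7P = (6, 2)
  8P = O

ord(P) = 8


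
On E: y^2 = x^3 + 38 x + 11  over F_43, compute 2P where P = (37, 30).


Doubling: s = (3 x1^2 + a) / (2 y1)
s = (3*37^2 + 38) / (2*30) mod 43 = 1
x3 = s^2 - 2 x1 mod 43 = 1^2 - 2*37 = 13
y3 = s (x1 - x3) - y1 mod 43 = 1 * (37 - 13) - 30 = 37

2P = (13, 37)


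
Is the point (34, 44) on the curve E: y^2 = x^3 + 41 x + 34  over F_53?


Check whether y^2 = x^3 + 41 x + 34 (mod 53) for (x, y) = (34, 44).
LHS: y^2 = 44^2 mod 53 = 28
RHS: x^3 + 41 x + 34 = 34^3 + 41*34 + 34 mod 53 = 28
LHS = RHS

Yes, on the curve


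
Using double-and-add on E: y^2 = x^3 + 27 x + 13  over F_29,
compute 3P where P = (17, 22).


k = 3 = 11_2 (binary, LSB first: 11)
Double-and-add from P = (17, 22):
  bit 0 = 1: acc = O + (17, 22) = (17, 22)
  bit 1 = 1: acc = (17, 22) + (8, 4) = (8, 25)

3P = (8, 25)


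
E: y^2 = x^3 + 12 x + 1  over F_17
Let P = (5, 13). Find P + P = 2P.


Doubling: s = (3 x1^2 + a) / (2 y1)
s = (3*5^2 + 12) / (2*13) mod 17 = 4
x3 = s^2 - 2 x1 mod 17 = 4^2 - 2*5 = 6
y3 = s (x1 - x3) - y1 mod 17 = 4 * (5 - 6) - 13 = 0

2P = (6, 0)


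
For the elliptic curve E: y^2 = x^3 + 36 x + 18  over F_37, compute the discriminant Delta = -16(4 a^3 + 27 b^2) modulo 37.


4 a^3 + 27 b^2 = 4*36^3 + 27*18^2 = 186624 + 8748 = 195372
Delta = -16 * (195372) = -3125952
Delta mod 37 = 30

Delta = 30 (mod 37)


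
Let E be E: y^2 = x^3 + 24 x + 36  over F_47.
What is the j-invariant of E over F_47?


Delta = -16(4 a^3 + 27 b^2) mod 47 = 31
-1728 * (4 a)^3 = -1728 * (4*24)^3 mod 47 = 41
j = 41 * 31^(-1) mod 47 = 18

j = 18 (mod 47)


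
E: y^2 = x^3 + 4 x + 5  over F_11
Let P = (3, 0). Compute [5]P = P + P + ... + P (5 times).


k = 5 = 101_2 (binary, LSB first: 101)
Double-and-add from P = (3, 0):
  bit 0 = 1: acc = O + (3, 0) = (3, 0)
  bit 1 = 0: acc unchanged = (3, 0)
  bit 2 = 1: acc = (3, 0) + O = (3, 0)

5P = (3, 0)


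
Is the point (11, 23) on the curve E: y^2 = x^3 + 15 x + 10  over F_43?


Check whether y^2 = x^3 + 15 x + 10 (mod 43) for (x, y) = (11, 23).
LHS: y^2 = 23^2 mod 43 = 13
RHS: x^3 + 15 x + 10 = 11^3 + 15*11 + 10 mod 43 = 1
LHS != RHS

No, not on the curve


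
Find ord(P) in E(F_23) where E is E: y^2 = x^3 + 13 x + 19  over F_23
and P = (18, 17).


Compute successive multiples of P until we hit O:
  1P = (18, 17)
  2P = (5, 18)
  3P = (3, 19)
  4P = (15, 1)
  5P = (21, 13)
  6P = (19, 15)
  7P = (13, 19)
  8P = (17, 1)
  ... (continuing to 21P)
  21P = O

ord(P) = 21


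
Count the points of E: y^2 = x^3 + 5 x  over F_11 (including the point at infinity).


For each x in F_11, count y with y^2 = x^3 + 5 x + 0 mod 11:
  x = 0: RHS = 0, y in [0]  -> 1 point(s)
  x = 3: RHS = 9, y in [3, 8]  -> 2 point(s)
  x = 6: RHS = 4, y in [2, 9]  -> 2 point(s)
  x = 7: RHS = 4, y in [2, 9]  -> 2 point(s)
  x = 9: RHS = 4, y in [2, 9]  -> 2 point(s)
  x = 10: RHS = 5, y in [4, 7]  -> 2 point(s)
Affine points: 11. Add the point at infinity: total = 12.

#E(F_11) = 12


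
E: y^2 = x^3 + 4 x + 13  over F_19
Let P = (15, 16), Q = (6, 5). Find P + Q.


P != Q, so use the chord formula.
s = (y2 - y1) / (x2 - x1) = (8) / (10) mod 19 = 16
x3 = s^2 - x1 - x2 mod 19 = 16^2 - 15 - 6 = 7
y3 = s (x1 - x3) - y1 mod 19 = 16 * (15 - 7) - 16 = 17

P + Q = (7, 17)


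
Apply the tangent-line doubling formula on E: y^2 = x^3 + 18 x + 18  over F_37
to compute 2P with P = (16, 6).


Doubling: s = (3 x1^2 + a) / (2 y1)
s = (3*16^2 + 18) / (2*6) mod 37 = 10
x3 = s^2 - 2 x1 mod 37 = 10^2 - 2*16 = 31
y3 = s (x1 - x3) - y1 mod 37 = 10 * (16 - 31) - 6 = 29

2P = (31, 29)


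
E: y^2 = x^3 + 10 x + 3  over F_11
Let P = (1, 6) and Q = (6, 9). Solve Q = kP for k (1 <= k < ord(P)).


Enumerate multiples of P until we hit Q = (6, 9):
  1P = (1, 6)
  2P = (2, 3)
  3P = (6, 9)
Match found at i = 3.

k = 3


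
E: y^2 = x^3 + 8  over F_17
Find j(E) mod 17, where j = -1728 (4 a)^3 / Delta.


Delta = -16(4 a^3 + 27 b^2) mod 17 = 11
-1728 * (4 a)^3 = -1728 * (4*0)^3 mod 17 = 0
j = 0 * 11^(-1) mod 17 = 0

j = 0 (mod 17)


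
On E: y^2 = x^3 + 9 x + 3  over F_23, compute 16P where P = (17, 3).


k = 16 = 10000_2 (binary, LSB first: 00001)
Double-and-add from P = (17, 3):
  bit 0 = 0: acc unchanged = O
  bit 1 = 0: acc unchanged = O
  bit 2 = 0: acc unchanged = O
  bit 3 = 0: acc unchanged = O
  bit 4 = 1: acc = O + (1, 17) = (1, 17)

16P = (1, 17)


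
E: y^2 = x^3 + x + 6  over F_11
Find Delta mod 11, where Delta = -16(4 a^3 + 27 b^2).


4 a^3 + 27 b^2 = 4*1^3 + 27*6^2 = 4 + 972 = 976
Delta = -16 * (976) = -15616
Delta mod 11 = 4

Delta = 4 (mod 11)


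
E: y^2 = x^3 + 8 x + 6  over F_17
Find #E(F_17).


For each x in F_17, count y with y^2 = x^3 + 8 x + 6 mod 17:
  x = 1: RHS = 15, y in [7, 10]  -> 2 point(s)
  x = 2: RHS = 13, y in [8, 9]  -> 2 point(s)
  x = 4: RHS = 0, y in [0]  -> 1 point(s)
  x = 5: RHS = 1, y in [1, 16]  -> 2 point(s)
  x = 6: RHS = 15, y in [7, 10]  -> 2 point(s)
  x = 8: RHS = 4, y in [2, 15]  -> 2 point(s)
  x = 9: RHS = 8, y in [5, 12]  -> 2 point(s)
  x = 10: RHS = 15, y in [7, 10]  -> 2 point(s)
  x = 15: RHS = 16, y in [4, 13]  -> 2 point(s)
Affine points: 17. Add the point at infinity: total = 18.

#E(F_17) = 18


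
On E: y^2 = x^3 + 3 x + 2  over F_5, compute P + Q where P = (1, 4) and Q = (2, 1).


P != Q, so use the chord formula.
s = (y2 - y1) / (x2 - x1) = (2) / (1) mod 5 = 2
x3 = s^2 - x1 - x2 mod 5 = 2^2 - 1 - 2 = 1
y3 = s (x1 - x3) - y1 mod 5 = 2 * (1 - 1) - 4 = 1

P + Q = (1, 1)


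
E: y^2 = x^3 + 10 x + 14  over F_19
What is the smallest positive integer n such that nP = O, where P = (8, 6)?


Compute successive multiples of P until we hit O:
  1P = (8, 6)
  2P = (4, 17)
  3P = (11, 7)
  4P = (17, 10)
  5P = (1, 14)
  6P = (2, 17)
  7P = (15, 10)
  8P = (13, 2)
  ... (continuing to 24P)
  24P = O

ord(P) = 24


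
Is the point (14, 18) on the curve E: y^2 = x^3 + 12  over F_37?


Check whether y^2 = x^3 + 0 x + 12 (mod 37) for (x, y) = (14, 18).
LHS: y^2 = 18^2 mod 37 = 28
RHS: x^3 + 0 x + 12 = 14^3 + 0*14 + 12 mod 37 = 18
LHS != RHS

No, not on the curve


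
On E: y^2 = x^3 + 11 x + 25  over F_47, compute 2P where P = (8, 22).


Doubling: s = (3 x1^2 + a) / (2 y1)
s = (3*8^2 + 11) / (2*22) mod 47 = 42
x3 = s^2 - 2 x1 mod 47 = 42^2 - 2*8 = 9
y3 = s (x1 - x3) - y1 mod 47 = 42 * (8 - 9) - 22 = 30

2P = (9, 30)


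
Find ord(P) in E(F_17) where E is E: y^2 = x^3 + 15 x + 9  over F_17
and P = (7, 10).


Compute successive multiples of P until we hit O:
  1P = (7, 10)
  2P = (12, 9)
  3P = (13, 15)
  4P = (1, 12)
  5P = (11, 14)
  6P = (0, 14)
  7P = (2, 9)
  8P = (6, 14)
  ... (continuing to 19P)
  19P = O

ord(P) = 19


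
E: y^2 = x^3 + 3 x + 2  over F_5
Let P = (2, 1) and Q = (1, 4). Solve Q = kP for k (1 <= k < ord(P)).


Enumerate multiples of P until we hit Q = (1, 4):
  1P = (2, 1)
  2P = (1, 4)
Match found at i = 2.

k = 2


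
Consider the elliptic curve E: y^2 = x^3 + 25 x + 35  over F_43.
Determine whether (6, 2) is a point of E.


Check whether y^2 = x^3 + 25 x + 35 (mod 43) for (x, y) = (6, 2).
LHS: y^2 = 2^2 mod 43 = 4
RHS: x^3 + 25 x + 35 = 6^3 + 25*6 + 35 mod 43 = 14
LHS != RHS

No, not on the curve


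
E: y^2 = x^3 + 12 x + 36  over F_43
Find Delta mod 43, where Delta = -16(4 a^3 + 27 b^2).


4 a^3 + 27 b^2 = 4*12^3 + 27*36^2 = 6912 + 34992 = 41904
Delta = -16 * (41904) = -670464
Delta mod 43 = 35

Delta = 35 (mod 43)
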